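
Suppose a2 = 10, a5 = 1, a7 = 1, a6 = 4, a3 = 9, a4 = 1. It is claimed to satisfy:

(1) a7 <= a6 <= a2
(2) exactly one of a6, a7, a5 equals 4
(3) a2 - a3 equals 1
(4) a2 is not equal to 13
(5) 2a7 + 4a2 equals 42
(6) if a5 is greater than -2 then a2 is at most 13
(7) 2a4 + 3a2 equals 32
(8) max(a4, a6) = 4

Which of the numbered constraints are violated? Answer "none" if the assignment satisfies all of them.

(1) values 1 <= 4 <= 10 — holds.
(2) a6=4, a7=1, a5=1; 1 of them equals 4 — holds.
(3) a2 - a3 = 10 - 9 = 1 — holds.
(4) a2 = 10, and 10 ≠ 13 — holds.
(5) 2a7 + 4a2 = 2(1) + 4(10) = 42 — holds.
(6) a5 = 1 > -2, so we need a2 ≤ 13; a2 = 10 ≤ 13 — holds.
(7) 2a4 + 3a2 = 2(1) + 3(10) = 32 — holds.
(8) max(1, 4) = 4 — holds.

The assignment satisfies every constraint.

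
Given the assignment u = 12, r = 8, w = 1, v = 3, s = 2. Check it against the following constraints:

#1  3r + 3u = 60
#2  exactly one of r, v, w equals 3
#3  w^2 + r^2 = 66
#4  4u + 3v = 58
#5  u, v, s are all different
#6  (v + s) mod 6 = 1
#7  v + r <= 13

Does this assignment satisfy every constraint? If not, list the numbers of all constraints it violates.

#1 3r + 3u = 3(8) + 3(12) = 60 — satisfied.
#2 r=8, v=3, w=1; 1 of them equals 3 — satisfied.
#3 w^2 + r^2 = 1^2 + 8^2 = 1 + 64 = 65, not 66 — violated.
#4 4u + 3v = 4(12) + 3(3) = 57, not 58 — violated.
#5 values 12, 3, 2 are pairwise distinct — satisfied.
#6 v + s = 5; 5 mod 6 = 5, not 1 — violated.
#7 v + r = 3 + 8 = 11; 11 ≤ 13 — satisfied.

Constraints 3, 4, and 6 are violated.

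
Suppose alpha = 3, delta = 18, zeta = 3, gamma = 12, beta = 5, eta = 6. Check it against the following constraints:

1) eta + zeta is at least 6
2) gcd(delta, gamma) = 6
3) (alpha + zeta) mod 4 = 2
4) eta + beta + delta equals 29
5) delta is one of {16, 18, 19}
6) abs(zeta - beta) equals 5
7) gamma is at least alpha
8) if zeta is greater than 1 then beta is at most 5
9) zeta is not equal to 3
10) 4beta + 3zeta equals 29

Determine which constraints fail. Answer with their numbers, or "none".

1) eta + zeta = 6 + 3 = 9; 9 ≥ 6  holds
2) gcd(18, 12) = 6  holds
3) alpha + zeta = 6; 6 mod 4 = 2  holds
4) eta + beta + delta = 6 + 5 + 18 = 29  holds
5) delta = 18 is in {16, 18, 19}  holds
6) abs(3 - 5) = 2, not 5  fails
7) gamma = 12, alpha = 3; 12 ≥ 3  holds
8) zeta = 3 > 1, so we need beta ≤ 5; beta = 5 ≤ 5  holds
9) zeta = 3, but 3 is required to differ  fails
10) 4beta + 3zeta = 4(5) + 3(3) = 29  holds

Constraints 6, 9 are violated.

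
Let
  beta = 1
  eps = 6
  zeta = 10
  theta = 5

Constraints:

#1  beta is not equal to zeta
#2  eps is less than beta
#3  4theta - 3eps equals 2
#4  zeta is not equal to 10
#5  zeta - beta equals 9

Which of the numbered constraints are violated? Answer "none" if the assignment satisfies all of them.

Violated: 2 and 4.

#1 beta = 1, zeta = 10; distinct — OK.
#2 eps = 6, beta = 1; 6 ≥ 1 (want <) — violated.
#3 4theta - 3eps = 4(5) - 3(6) = 2 — OK.
#4 zeta = 10, but 10 is required to differ — violated.
#5 zeta - beta = 10 - 1 = 9 — OK.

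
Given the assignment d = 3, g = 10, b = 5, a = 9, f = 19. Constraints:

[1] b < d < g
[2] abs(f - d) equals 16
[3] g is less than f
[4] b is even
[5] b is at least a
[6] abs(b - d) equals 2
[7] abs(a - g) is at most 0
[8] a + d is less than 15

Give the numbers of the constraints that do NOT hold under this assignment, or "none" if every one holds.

[1] values 5, 3, 10; b = 5 is not < d = 3  FAIL
[2] abs(19 - 3) = 16  OK
[3] g = 10, f = 19; 10 < 19  OK
[4] b = 5 is odd  FAIL
[5] b = 5, a = 9; 5 < 9 (want ≥)  FAIL
[6] abs(5 - 3) = 2  OK
[7] abs(9 - 10) = 1; 1 > 0, exceeds bound 0  FAIL
[8] a + d = 9 + 3 = 12; 12 < 15  OK

No — constraints 1, 4, 5, and 7 are not satisfied.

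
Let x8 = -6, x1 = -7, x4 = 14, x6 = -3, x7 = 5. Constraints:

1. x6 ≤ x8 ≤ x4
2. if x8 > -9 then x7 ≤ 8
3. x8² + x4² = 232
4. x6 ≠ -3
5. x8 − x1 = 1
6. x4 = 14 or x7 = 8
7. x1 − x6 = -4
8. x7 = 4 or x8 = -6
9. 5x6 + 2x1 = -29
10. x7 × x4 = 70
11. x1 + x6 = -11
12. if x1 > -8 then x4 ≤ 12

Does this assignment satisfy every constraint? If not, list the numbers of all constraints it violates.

Constraints 1, 4, 11, 12 do not hold.

1. values -3, -6, 14; x6 = -3 is not ≤ x8 = -6  false
2. x8 = -6 > -9, so we need x7 ≤ 8; x7 = 5 ≤ 8  true
3. x8² + x4² = (-6)² + 14² = 36 + 196 = 232  true
4. x6 = -3, but -3 is required to differ  false
5. x8 − x1 = -6 − (-7) = 1  true
6. x4 = 14 = 14 (first disjunct)  true
7. x1 − x6 = -7 − (-3) = -4  true
8. x7 = 5 ≠ 4, but x8 = -6 = -6 (second disjunct)  true
9. 5x6 + 2x1 = 5(-3) + 2(-7) = -29  true
10. x7 × x4 = 5 × 14 = 70  true
11. x1 + x6 = -7 + (-3) = -10, not -11  false
12. x1 = -7 > -8, so we need x4 ≤ 12; but x4 = 14 > 12  false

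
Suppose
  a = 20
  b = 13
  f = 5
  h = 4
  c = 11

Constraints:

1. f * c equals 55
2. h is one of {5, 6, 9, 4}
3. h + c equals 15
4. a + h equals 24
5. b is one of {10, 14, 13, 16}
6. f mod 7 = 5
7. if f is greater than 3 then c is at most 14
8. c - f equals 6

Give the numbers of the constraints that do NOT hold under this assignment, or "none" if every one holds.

All constraints are satisfied.

1. f * c = 5 * 11 = 55  yes
2. h = 4 is in {5, 6, 9, 4}  yes
3. h + c = 4 + 11 = 15  yes
4. a + h = 20 + 4 = 24  yes
5. b = 13 is in {10, 14, 13, 16}  yes
6. 5 mod 7 = 5  yes
7. f = 5 > 3, so we need c ≤ 14; c = 11 ≤ 14  yes
8. c - f = 11 - 5 = 6  yes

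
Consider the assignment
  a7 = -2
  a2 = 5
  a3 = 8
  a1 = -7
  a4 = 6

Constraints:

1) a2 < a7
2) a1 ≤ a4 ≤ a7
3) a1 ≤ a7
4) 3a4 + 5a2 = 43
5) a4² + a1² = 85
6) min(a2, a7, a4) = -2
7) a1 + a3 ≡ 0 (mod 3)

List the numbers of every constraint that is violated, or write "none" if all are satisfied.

Constraints 1, 2, 7 do not hold.

1) a2 = 5, a7 = -2; 5 ≥ -2 (want <) — violated.
2) values -7, 6, -2; a4 = 6 is not ≤ a7 = -2 — violated.
3) a1 = -7, a7 = -2; -7 ≤ -2 — satisfied.
4) 3a4 + 5a2 = 3(6) + 5(5) = 43 — satisfied.
5) a4² + a1² = 6² + (-7)² = 36 + 49 = 85 — satisfied.
6) min(5, -2, 6) = -2 — satisfied.
7) a1 + a3 = 1; 1 mod 3 = 1, not 0 — violated.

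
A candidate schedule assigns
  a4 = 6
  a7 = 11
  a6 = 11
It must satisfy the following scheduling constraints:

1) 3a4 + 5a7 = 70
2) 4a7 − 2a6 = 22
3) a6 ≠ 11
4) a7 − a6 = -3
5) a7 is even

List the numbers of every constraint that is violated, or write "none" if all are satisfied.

Violated: 1, 3, 4, and 5.

1) 3a4 + 5a7 = 3(6) + 5(11) = 73, not 70 — does not hold.
2) 4a7 − 2a6 = 4(11) − 2(11) = 22 — holds.
3) a6 = 11, but 11 is required to differ — does not hold.
4) a7 − a6 = 11 − 11 = 0, not -3 — does not hold.
5) a7 = 11 is odd — does not hold.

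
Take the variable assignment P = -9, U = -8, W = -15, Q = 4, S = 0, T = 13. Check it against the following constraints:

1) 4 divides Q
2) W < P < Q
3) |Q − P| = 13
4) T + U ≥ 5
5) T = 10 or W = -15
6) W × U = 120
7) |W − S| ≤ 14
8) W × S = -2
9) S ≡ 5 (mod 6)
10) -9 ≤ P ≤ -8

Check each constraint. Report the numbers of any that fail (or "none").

1) 4 / 4 = 1, so 4 divides 4 — satisfied.
2) values -15 < -9 < 4 — satisfied.
3) |4 − (-9)| = 13 — satisfied.
4) T + U = 13 + (-8) = 5; 5 ≥ 5 — satisfied.
5) T = 13 ≠ 10, but W = -15 = -15 (second disjunct) — satisfied.
6) W × U = -15 × (-8) = 120 — satisfied.
7) |-15 − 0| = 15; 15 > 14, exceeds bound 14 — violated.
8) W × S = -15 × 0 = 0, not -2 — violated.
9) 0 mod 6 = 0, not 5 — violated.
10) P = -9 lies in [-9, -8] — satisfied.

No — constraints 7, 8, 9 are not satisfied.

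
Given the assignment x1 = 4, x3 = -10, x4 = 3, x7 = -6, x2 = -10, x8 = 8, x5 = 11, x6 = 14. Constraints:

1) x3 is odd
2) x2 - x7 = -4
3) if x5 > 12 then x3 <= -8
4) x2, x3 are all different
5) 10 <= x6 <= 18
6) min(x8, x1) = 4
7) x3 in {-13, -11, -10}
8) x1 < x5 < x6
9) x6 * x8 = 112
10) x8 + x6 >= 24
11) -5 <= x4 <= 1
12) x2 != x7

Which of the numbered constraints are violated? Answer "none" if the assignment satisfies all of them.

The assignment fails constraints 1, 4, 10, and 11.

1) x3 = -10 is even  FAIL
2) x2 - x7 = -10 - (-6) = -4  OK
3) x5 = 11, not > 12; antecedent false, conditional vacuously true  OK
4) x2 = x3 = -10, not all different  FAIL
5) x6 = 14 lies in [10, 18]  OK
6) min(8, 4) = 4  OK
7) x3 = -10 is in {-13, -11, -10}  OK
8) values 4 < 11 < 14  OK
9) x6 * x8 = 14 * 8 = 112  OK
10) x8 + x6 = 8 + 14 = 22; 22 < 24, bound 24 not met  FAIL
11) x4 = 3 is outside [-5, 1]  FAIL
12) x2 = -10, x7 = -6; distinct  OK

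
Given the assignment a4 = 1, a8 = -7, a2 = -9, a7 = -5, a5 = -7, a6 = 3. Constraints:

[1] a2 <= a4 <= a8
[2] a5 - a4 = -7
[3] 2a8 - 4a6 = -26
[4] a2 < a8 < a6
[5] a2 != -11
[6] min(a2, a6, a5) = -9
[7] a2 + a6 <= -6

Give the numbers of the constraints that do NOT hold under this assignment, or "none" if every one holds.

[1] values -9, 1, -7; a4 = 1 is not <= a8 = -7 — fails.
[2] a5 - a4 = -7 - 1 = -8, not -7 — fails.
[3] 2a8 - 4a6 = 2(-7) - 4(3) = -26 — holds.
[4] values -9 < -7 < 3 — holds.
[5] a2 = -9, and -9 ≠ -11 — holds.
[6] min(-9, 3, -7) = -9 — holds.
[7] a2 + a6 = -9 + 3 = -6; -6 ≤ -6 — holds.

The assignment fails constraints 1 and 2.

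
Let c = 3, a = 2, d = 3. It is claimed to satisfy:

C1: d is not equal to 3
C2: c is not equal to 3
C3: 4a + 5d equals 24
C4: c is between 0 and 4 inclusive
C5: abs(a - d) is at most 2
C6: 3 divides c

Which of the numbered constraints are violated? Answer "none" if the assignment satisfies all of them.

C1: d = 3, but 3 is required to differ — fails.
C2: c = 3, but 3 is required to differ — fails.
C3: 4a + 5d = 4(2) + 5(3) = 23, not 24 — fails.
C4: c = 3 lies in [0, 4] — holds.
C5: abs(2 - 3) = 1; 1 ≤ 2 — holds.
C6: 3 / 3 = 1, so 3 divides 3 — holds.

The assignment fails constraints 1, 2, and 3.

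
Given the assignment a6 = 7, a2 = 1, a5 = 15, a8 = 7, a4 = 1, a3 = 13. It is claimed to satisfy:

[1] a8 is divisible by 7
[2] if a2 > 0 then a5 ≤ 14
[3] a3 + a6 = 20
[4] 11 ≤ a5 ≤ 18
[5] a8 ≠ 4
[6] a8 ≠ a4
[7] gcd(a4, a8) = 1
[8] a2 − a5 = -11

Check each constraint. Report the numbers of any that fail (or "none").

No — constraints 2 and 8 are not satisfied.

[1] 7 / 7 = 1, so 7 divides 7 — holds.
[2] a2 = 1 > 0, so we need a5 ≤ 14; but a5 = 15 > 14 — fails.
[3] a3 + a6 = 13 + 7 = 20 — holds.
[4] a5 = 15 lies in [11, 18] — holds.
[5] a8 = 7, and 7 ≠ 4 — holds.
[6] a8 = 7, a4 = 1; distinct — holds.
[7] gcd(1, 7) = 1 — holds.
[8] a2 − a5 = 1 − 15 = -14, not -11 — fails.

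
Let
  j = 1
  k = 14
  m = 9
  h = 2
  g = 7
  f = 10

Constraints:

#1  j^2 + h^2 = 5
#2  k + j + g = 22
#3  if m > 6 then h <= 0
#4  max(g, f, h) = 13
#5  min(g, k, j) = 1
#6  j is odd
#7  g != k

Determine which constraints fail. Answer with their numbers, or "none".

No — constraints 3 and 4 are not satisfied.

#1 j^2 + h^2 = 1^2 + 2^2 = 1 + 4 = 5  ✔
#2 k + j + g = 14 + 1 + 7 = 22  ✔
#3 m = 9 > 6, so we need h ≤ 0; but h = 2 > 0  ✘
#4 max(7, 10, 2) = 10, not 13  ✘
#5 min(7, 14, 1) = 1  ✔
#6 j = 1 is odd  ✔
#7 g = 7, k = 14; distinct  ✔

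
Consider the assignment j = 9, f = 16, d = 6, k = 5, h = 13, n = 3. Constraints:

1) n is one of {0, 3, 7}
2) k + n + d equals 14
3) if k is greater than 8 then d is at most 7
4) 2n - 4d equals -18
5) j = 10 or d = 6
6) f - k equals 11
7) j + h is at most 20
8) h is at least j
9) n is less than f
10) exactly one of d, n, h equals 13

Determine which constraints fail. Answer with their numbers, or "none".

1) n = 3 is in {0, 3, 7} — holds.
2) k + n + d = 5 + 3 + 6 = 14 — holds.
3) k = 5, not > 8; antecedent false, conditional vacuously true — holds.
4) 2n - 4d = 2(3) - 4(6) = -18 — holds.
5) j = 9 ≠ 10, but d = 6 = 6 (second disjunct) — holds.
6) f - k = 16 - 5 = 11 — holds.
7) j + h = 9 + 13 = 22; 22 > 20, bound 20 not met — does not hold.
8) h = 13, j = 9; 13 ≥ 9 — holds.
9) n = 3, f = 16; 3 < 16 — holds.
10) d=6, n=3, h=13; 1 of them equals 13 — holds.

Constraint 7 does not hold.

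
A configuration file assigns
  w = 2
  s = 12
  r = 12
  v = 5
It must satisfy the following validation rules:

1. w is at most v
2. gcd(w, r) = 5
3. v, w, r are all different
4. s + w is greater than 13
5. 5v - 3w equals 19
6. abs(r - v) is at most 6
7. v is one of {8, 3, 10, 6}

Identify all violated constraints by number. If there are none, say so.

1. w = 2, v = 5; 2 ≤ 5 — OK.
2. gcd(2, 12) = 2, not 5 — violated.
3. values 5, 2, 12 are pairwise distinct — OK.
4. s + w = 12 + 2 = 14; 14 > 13 — OK.
5. 5v - 3w = 5(5) - 3(2) = 19 — OK.
6. abs(12 - 5) = 7; 7 > 6, exceeds bound 6 — violated.
7. v = 5 is not in {8, 3, 10, 6} — violated.

The assignment fails constraints 2, 6, 7.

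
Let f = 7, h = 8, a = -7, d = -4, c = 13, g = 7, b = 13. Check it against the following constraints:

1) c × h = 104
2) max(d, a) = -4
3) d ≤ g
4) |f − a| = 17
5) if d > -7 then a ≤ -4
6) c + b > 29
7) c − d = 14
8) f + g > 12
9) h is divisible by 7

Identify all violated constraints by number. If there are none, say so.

No — constraints 4, 6, 7, and 9 are not satisfied.

1) c × h = 13 × 8 = 104 — holds.
2) max(-4, -7) = -4 — holds.
3) d = -4, g = 7; -4 ≤ 7 — holds.
4) |7 − (-7)| = 14, not 17 — does not hold.
5) d = -4 > -7, so we need a ≤ -4; a = -7 ≤ -4 — holds.
6) c + b = 13 + 13 = 26; 26 ≤ 29, bound 29 not met — does not hold.
7) c − d = 13 − (-4) = 17, not 14 — does not hold.
8) f + g = 7 + 7 = 14; 14 > 12 — holds.
9) 8 = 7×1 + 1, so 7 does not divide 8 — does not hold.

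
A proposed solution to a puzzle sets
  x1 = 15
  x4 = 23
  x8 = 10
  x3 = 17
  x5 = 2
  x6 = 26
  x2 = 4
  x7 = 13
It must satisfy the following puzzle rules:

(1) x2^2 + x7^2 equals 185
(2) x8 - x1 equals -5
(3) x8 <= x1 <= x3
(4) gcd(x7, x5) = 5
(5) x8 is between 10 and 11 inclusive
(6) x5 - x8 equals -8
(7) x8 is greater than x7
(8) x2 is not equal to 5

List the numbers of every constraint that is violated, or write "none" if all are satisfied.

Violated: 4, 7.

(1) x2^2 + x7^2 = 4^2 + 13^2 = 16 + 169 = 185 — satisfied.
(2) x8 - x1 = 10 - 15 = -5 — satisfied.
(3) values 10 <= 15 <= 17 — satisfied.
(4) gcd(13, 2) = 1, not 5 — violated.
(5) x8 = 10 lies in [10, 11] — satisfied.
(6) x5 - x8 = 2 - 10 = -8 — satisfied.
(7) x8 = 10, x7 = 13; 10 ≤ 13 (want >) — violated.
(8) x2 = 4, and 4 ≠ 5 — satisfied.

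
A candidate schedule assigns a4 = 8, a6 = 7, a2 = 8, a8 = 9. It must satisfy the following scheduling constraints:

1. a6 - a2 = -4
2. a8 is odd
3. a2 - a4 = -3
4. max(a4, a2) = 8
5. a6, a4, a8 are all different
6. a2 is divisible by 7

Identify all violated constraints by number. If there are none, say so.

1. a6 - a2 = 7 - 8 = -1, not -4  false
2. a8 = 9 is odd  true
3. a2 - a4 = 8 - 8 = 0, not -3  false
4. max(8, 8) = 8  true
5. values 7, 8, 9 are pairwise distinct  true
6. 8 = 7*1 + 1, so 7 does not divide 8  false

Constraints 1, 3, 6 do not hold.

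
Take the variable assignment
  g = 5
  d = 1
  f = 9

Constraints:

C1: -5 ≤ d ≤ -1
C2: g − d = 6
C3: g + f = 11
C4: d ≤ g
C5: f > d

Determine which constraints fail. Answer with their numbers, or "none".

C1: d = 1 is outside [-5, -1]  ✗
C2: g − d = 5 − 1 = 4, not 6  ✗
C3: g + f = 5 + 9 = 14, not 11  ✗
C4: d = 1, g = 5; 1 ≤ 5  ✓
C5: f = 9, d = 1; 9 > 1  ✓

Constraints 1, 2, and 3 do not hold.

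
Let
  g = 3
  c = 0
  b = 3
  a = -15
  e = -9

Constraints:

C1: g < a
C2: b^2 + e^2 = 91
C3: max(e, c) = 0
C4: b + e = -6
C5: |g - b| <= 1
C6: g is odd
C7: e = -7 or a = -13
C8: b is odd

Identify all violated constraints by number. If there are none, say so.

Constraints 1, 2, and 7 are violated.

C1: g = 3, a = -15; 3 ≥ -15 (want <)  ✘
C2: b^2 + e^2 = 3^2 + (-9)^2 = 9 + 81 = 90, not 91  ✘
C3: max(-9, 0) = 0  ✔
C4: b + e = 3 + (-9) = -6  ✔
C5: |3 - 3| = 0; 0 ≤ 1  ✔
C6: g = 3 is odd  ✔
C7: e = -9 ≠ -7 and a = -15 ≠ -13; both disjuncts false  ✘
C8: b = 3 is odd  ✔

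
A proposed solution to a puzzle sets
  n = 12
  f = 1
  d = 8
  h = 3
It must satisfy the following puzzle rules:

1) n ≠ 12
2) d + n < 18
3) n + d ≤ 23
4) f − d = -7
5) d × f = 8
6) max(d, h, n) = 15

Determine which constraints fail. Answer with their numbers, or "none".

The assignment fails constraints 1, 2, and 6.

1) n = 12, but 12 is required to differ — violated.
2) d + n = 8 + 12 = 20; 20 ≥ 18, bound 18 not met — violated.
3) n + d = 12 + 8 = 20; 20 ≤ 23 — satisfied.
4) f − d = 1 − 8 = -7 — satisfied.
5) d × f = 8 × 1 = 8 — satisfied.
6) max(8, 3, 12) = 12, not 15 — violated.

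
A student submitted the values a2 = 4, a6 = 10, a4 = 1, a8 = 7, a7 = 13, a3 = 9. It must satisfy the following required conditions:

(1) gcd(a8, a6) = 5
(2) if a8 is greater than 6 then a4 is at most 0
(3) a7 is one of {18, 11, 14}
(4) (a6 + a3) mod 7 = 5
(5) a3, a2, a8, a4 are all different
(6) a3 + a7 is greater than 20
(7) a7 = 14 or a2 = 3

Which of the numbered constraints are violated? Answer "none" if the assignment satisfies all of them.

(1) gcd(7, 10) = 1, not 5 — fails.
(2) a8 = 7 > 6, so we need a4 ≤ 0; but a4 = 1 > 0 — fails.
(3) a7 = 13 is not in {18, 11, 14} — fails.
(4) a6 + a3 = 19; 19 mod 7 = 5 — holds.
(5) values 9, 4, 7, 1 are pairwise distinct — holds.
(6) a3 + a7 = 9 + 13 = 22; 22 > 20 — holds.
(7) a7 = 13 ≠ 14 and a2 = 4 ≠ 3; both disjuncts false — fails.

No — constraints 1, 2, 3, 7 are not satisfied.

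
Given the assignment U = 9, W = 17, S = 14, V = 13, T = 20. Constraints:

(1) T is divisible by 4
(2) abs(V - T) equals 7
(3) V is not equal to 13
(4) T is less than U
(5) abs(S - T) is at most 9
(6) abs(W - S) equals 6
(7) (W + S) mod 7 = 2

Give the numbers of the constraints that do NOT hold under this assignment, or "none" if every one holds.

The assignment fails constraints 3, 4, 6, and 7.

(1) 20 / 4 = 5, so 4 divides 20  yes
(2) abs(13 - 20) = 7  yes
(3) V = 13, but 13 is required to differ  no
(4) T = 20, U = 9; 20 ≥ 9 (want <)  no
(5) abs(14 - 20) = 6; 6 ≤ 9  yes
(6) abs(17 - 14) = 3, not 6  no
(7) W + S = 31; 31 mod 7 = 3, not 2  no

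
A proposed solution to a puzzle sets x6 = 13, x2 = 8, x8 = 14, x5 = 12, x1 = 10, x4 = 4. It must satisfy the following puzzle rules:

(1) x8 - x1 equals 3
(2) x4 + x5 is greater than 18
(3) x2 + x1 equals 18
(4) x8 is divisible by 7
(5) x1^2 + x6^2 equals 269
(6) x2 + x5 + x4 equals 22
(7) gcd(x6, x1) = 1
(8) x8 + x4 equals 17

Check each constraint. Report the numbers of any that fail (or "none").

(1) x8 - x1 = 14 - 10 = 4, not 3  ✗
(2) x4 + x5 = 4 + 12 = 16; 16 ≤ 18, bound 18 not met  ✗
(3) x2 + x1 = 8 + 10 = 18  ✓
(4) 14 / 7 = 2, so 7 divides 14  ✓
(5) x1^2 + x6^2 = 10^2 + 13^2 = 100 + 169 = 269  ✓
(6) x2 + x5 + x4 = 8 + 12 + 4 = 24, not 22  ✗
(7) gcd(13, 10) = 1  ✓
(8) x8 + x4 = 14 + 4 = 18, not 17  ✗

No — constraints 1, 2, 6, 8 are not satisfied.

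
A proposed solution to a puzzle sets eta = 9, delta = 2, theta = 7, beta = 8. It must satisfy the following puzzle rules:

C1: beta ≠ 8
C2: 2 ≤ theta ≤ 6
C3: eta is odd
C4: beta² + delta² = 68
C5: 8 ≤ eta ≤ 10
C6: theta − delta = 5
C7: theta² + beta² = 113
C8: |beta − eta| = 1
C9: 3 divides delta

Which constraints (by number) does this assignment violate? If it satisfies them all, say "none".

C1: beta = 8, but 8 is required to differ  ✗
C2: theta = 7 is outside [2, 6]  ✗
C3: eta = 9 is odd  ✓
C4: beta² + delta² = 8² + 2² = 64 + 4 = 68  ✓
C5: eta = 9 lies in [8, 10]  ✓
C6: theta − delta = 7 − 2 = 5  ✓
C7: theta² + beta² = 7² + 8² = 49 + 64 = 113  ✓
C8: |8 − 9| = 1  ✓
C9: 2 = 3×0 + 2, so 3 does not divide 2  ✗

Constraints 1, 2, 9 do not hold.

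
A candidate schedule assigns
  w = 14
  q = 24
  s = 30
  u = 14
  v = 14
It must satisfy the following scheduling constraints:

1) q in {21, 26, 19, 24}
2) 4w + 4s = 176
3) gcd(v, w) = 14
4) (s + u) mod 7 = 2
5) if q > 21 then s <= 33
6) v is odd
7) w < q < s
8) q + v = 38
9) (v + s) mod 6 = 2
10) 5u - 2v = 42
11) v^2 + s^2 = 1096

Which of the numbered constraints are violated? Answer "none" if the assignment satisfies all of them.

1) q = 24 is in {21, 26, 19, 24} — satisfied.
2) 4w + 4s = 4(14) + 4(30) = 176 — satisfied.
3) gcd(14, 14) = 14 — satisfied.
4) s + u = 44; 44 mod 7 = 2 — satisfied.
5) q = 24 > 21, so we need s ≤ 33; s = 30 ≤ 33 — satisfied.
6) v = 14 is even — violated.
7) values 14 < 24 < 30 — satisfied.
8) q + v = 24 + 14 = 38 — satisfied.
9) v + s = 44; 44 mod 6 = 2 — satisfied.
10) 5u - 2v = 5(14) - 2(14) = 42 — satisfied.
11) v^2 + s^2 = 14^2 + 30^2 = 196 + 900 = 1096 — satisfied.

Constraint 6 does not hold.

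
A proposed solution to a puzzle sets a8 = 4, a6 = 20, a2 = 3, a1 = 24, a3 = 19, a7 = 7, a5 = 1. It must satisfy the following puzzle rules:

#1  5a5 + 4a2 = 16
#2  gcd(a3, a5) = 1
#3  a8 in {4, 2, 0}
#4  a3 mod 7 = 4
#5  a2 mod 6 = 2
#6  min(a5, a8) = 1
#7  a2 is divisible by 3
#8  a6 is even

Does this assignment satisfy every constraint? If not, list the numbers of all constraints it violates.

Constraints 1, 4, 5 do not hold.

#1 5a5 + 4a2 = 5(1) + 4(3) = 17, not 16  ✘
#2 gcd(19, 1) = 1  ✔
#3 a8 = 4 is in {4, 2, 0}  ✔
#4 19 mod 7 = 5, not 4  ✘
#5 3 mod 6 = 3, not 2  ✘
#6 min(1, 4) = 1  ✔
#7 3 / 3 = 1, so 3 divides 3  ✔
#8 a6 = 20 is even  ✔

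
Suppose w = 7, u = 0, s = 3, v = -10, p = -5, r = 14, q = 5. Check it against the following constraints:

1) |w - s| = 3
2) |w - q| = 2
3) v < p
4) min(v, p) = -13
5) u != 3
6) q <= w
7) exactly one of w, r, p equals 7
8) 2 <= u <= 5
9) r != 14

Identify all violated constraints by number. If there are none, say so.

1) |7 - 3| = 4, not 3 — violated.
2) |7 - 5| = 2 — OK.
3) v = -10, p = -5; -10 < -5 — OK.
4) min(-10, -5) = -10, not -13 — violated.
5) u = 0, and 0 ≠ 3 — OK.
6) q = 5, w = 7; 5 ≤ 7 — OK.
7) w=7, r=14, p=-5; 1 of them equals 7 — OK.
8) u = 0 is outside [2, 5] — violated.
9) r = 14, but 14 is required to differ — violated.

Violated: 1, 4, 8, and 9.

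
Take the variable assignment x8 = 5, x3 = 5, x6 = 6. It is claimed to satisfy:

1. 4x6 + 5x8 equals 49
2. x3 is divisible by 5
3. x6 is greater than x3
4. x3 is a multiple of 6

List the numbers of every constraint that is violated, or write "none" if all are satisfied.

The assignment fails constraint 4.

1. 4x6 + 5x8 = 4(6) + 5(5) = 49  OK
2. 5 / 5 = 1, so 5 divides 5  OK
3. x6 = 6, x3 = 5; 6 > 5  OK
4. 5 = 6*0 + 5, so 6 does not divide 5  FAIL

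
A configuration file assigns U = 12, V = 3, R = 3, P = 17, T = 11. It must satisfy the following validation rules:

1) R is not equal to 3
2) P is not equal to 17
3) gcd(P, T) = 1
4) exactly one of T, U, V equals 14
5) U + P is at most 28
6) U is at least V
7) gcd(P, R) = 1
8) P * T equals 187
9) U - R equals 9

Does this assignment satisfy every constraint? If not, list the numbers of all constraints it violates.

Violated: 1, 2, 4, 5.

1) R = 3, but 3 is required to differ  no
2) P = 17, but 17 is required to differ  no
3) gcd(17, 11) = 1  yes
4) T=11, U=12, V=3; 0 of them equal 14, not exactly one  no
5) U + P = 12 + 17 = 29; 29 > 28, bound 28 not met  no
6) U = 12, V = 3; 12 ≥ 3  yes
7) gcd(17, 3) = 1  yes
8) P * T = 17 * 11 = 187  yes
9) U - R = 12 - 3 = 9  yes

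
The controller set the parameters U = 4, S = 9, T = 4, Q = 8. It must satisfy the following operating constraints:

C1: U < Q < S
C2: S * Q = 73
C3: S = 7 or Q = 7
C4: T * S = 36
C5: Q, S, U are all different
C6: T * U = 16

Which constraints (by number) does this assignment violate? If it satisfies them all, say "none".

C1: values 4 < 8 < 9 — OK.
C2: S * Q = 9 * 8 = 72, not 73 — violated.
C3: S = 9 ≠ 7 and Q = 8 ≠ 7; both disjuncts false — violated.
C4: T * S = 4 * 9 = 36 — OK.
C5: values 8, 9, 4 are pairwise distinct — OK.
C6: T * U = 4 * 4 = 16 — OK.

Constraints 2 and 3 do not hold.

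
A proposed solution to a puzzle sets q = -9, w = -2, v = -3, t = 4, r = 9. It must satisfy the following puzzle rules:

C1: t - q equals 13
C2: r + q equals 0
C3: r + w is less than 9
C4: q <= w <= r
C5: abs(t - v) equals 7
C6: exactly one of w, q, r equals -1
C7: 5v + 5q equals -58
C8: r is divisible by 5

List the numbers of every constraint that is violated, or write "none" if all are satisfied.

C1: t - q = 4 - (-9) = 13 — satisfied.
C2: r + q = 9 + (-9) = 0 — satisfied.
C3: r + w = 9 + (-2) = 7; 7 < 9 — satisfied.
C4: values -9 <= -2 <= 9 — satisfied.
C5: abs(4 - (-3)) = 7 — satisfied.
C6: w=-2, q=-9, r=9; 0 of them equal -1, not exactly one — violated.
C7: 5v + 5q = 5(-3) + 5(-9) = -60, not -58 — violated.
C8: 9 = 5*1 + 4, so 5 does not divide 9 — violated.

Constraints 6, 7, and 8 are violated.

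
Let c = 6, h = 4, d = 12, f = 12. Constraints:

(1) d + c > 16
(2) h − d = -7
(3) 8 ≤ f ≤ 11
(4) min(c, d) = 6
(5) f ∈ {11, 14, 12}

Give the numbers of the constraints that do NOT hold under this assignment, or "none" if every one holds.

Violated: 2, 3.

(1) d + c = 12 + 6 = 18; 18 > 16  yes
(2) h − d = 4 − 12 = -8, not -7  no
(3) f = 12 is outside [8, 11]  no
(4) min(6, 12) = 6  yes
(5) f = 12 is in {11, 14, 12}  yes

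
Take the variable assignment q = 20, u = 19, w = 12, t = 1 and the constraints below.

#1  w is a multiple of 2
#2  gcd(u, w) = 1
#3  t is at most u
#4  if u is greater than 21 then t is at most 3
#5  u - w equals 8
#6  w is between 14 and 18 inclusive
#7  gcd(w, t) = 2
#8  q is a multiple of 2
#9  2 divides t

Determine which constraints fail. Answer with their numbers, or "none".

#1 12 / 2 = 6, so 2 divides 12 — holds.
#2 gcd(19, 12) = 1 — holds.
#3 t = 1, u = 19; 1 ≤ 19 — holds.
#4 u = 19, not > 21; antecedent false, conditional vacuously true — holds.
#5 u - w = 19 - 12 = 7, not 8 — does not hold.
#6 w = 12 is outside [14, 18] — does not hold.
#7 gcd(12, 1) = 1, not 2 — does not hold.
#8 20 / 2 = 10, so 2 divides 20 — holds.
#9 1 = 2*0 + 1, so 2 does not divide 1 — does not hold.

No — constraints 5, 6, 7, and 9 are not satisfied.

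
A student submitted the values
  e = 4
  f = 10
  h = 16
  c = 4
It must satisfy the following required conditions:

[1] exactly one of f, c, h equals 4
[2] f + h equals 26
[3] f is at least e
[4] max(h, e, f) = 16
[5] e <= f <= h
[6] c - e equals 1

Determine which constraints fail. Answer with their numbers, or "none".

Constraint 6 is violated.

[1] f=10, c=4, h=16; 1 of them equals 4  ✔
[2] f + h = 10 + 16 = 26  ✔
[3] f = 10, e = 4; 10 ≥ 4  ✔
[4] max(16, 4, 10) = 16  ✔
[5] values 4 <= 10 <= 16  ✔
[6] c - e = 4 - 4 = 0, not 1  ✘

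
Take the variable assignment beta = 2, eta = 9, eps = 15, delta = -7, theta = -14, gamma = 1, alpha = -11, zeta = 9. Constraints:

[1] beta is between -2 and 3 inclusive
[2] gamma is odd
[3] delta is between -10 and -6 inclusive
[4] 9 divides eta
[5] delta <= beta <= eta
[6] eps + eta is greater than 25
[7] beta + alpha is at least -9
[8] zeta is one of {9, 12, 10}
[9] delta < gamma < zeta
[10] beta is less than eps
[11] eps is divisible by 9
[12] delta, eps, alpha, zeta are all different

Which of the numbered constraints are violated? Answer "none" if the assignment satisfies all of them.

[1] beta = 2 lies in [-2, 3]  true
[2] gamma = 1 is odd  true
[3] delta = -7 lies in [-10, -6]  true
[4] 9 / 9 = 1, so 9 divides 9  true
[5] values -7 <= 2 <= 9  true
[6] eps + eta = 15 + 9 = 24; 24 ≤ 25, bound 25 not met  false
[7] beta + alpha = 2 + (-11) = -9; -9 ≥ -9  true
[8] zeta = 9 is in {9, 12, 10}  true
[9] values -7 < 1 < 9  true
[10] beta = 2, eps = 15; 2 < 15  true
[11] 15 = 9*1 + 6, so 9 does not divide 15  false
[12] values -7, 15, -11, 9 are pairwise distinct  true

Constraints 6 and 11 are violated.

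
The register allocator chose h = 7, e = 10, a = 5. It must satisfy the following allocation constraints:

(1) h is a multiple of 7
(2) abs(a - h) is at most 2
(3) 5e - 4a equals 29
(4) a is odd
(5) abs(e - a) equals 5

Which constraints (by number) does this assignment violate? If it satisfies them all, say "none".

The assignment fails constraint 3.

(1) 7 / 7 = 1, so 7 divides 7 — holds.
(2) abs(5 - 7) = 2; 2 ≤ 2 — holds.
(3) 5e - 4a = 5(10) - 4(5) = 30, not 29 — fails.
(4) a = 5 is odd — holds.
(5) abs(10 - 5) = 5 — holds.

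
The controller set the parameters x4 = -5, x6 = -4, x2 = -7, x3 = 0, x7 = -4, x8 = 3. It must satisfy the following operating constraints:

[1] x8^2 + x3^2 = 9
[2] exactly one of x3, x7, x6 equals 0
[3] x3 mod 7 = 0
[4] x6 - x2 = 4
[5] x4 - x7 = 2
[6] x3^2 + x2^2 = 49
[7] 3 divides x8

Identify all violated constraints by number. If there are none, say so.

The assignment fails constraints 4 and 5.

[1] x8^2 + x3^2 = 3^2 + 0^2 = 9 + 0 = 9  ✓
[2] x3=0, x7=-4, x6=-4; 1 of them equals 0  ✓
[3] 0 mod 7 = 0  ✓
[4] x6 - x2 = -4 - (-7) = 3, not 4  ✗
[5] x4 - x7 = -5 - (-4) = -1, not 2  ✗
[6] x3^2 + x2^2 = 0^2 + (-7)^2 = 0 + 49 = 49  ✓
[7] 3 / 3 = 1, so 3 divides 3  ✓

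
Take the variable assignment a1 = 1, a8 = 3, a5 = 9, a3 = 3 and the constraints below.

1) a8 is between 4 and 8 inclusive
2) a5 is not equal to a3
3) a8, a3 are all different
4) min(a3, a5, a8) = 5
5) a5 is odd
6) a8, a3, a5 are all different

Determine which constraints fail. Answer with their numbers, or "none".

No — constraints 1, 3, 4, 6 are not satisfied.

1) a8 = 3 is outside [4, 8] — violated.
2) a5 = 9, a3 = 3; distinct — OK.
3) a8 = a3 = 3, not all different — violated.
4) min(3, 9, 3) = 3, not 5 — violated.
5) a5 = 9 is odd — OK.
6) a8 = a3 = 3, not all different — violated.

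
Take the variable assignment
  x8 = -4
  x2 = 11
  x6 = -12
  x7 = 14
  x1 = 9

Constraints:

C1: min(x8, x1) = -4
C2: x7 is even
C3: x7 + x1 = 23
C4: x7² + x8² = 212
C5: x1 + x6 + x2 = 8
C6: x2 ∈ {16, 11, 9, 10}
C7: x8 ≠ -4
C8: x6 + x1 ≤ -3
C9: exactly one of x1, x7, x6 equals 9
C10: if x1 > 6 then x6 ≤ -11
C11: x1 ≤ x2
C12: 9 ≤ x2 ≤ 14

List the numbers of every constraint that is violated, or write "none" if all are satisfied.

Constraint 7 is violated.

C1: min(-4, 9) = -4 — holds.
C2: x7 = 14 is even — holds.
C3: x7 + x1 = 14 + 9 = 23 — holds.
C4: x7² + x8² = 14² + (-4)² = 196 + 16 = 212 — holds.
C5: x1 + x6 + x2 = 9 + (-12) + 11 = 8 — holds.
C6: x2 = 11 is in {16, 11, 9, 10} — holds.
C7: x8 = -4, but -4 is required to differ — fails.
C8: x6 + x1 = -12 + 9 = -3; -3 ≤ -3 — holds.
C9: x1=9, x7=14, x6=-12; 1 of them equals 9 — holds.
C10: x1 = 9 > 6, so we need x6 ≤ -11; x6 = -12 ≤ -11 — holds.
C11: x1 = 9, x2 = 11; 9 ≤ 11 — holds.
C12: x2 = 11 lies in [9, 14] — holds.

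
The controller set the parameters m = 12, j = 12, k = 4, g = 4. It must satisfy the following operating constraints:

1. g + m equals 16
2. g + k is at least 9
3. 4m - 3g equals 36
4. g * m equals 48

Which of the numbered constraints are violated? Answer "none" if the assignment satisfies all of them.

The assignment fails constraint 2.

1. g + m = 4 + 12 = 16  holds
2. g + k = 4 + 4 = 8; 8 < 9, bound 9 not met  fails
3. 4m - 3g = 4(12) - 3(4) = 36  holds
4. g * m = 4 * 12 = 48  holds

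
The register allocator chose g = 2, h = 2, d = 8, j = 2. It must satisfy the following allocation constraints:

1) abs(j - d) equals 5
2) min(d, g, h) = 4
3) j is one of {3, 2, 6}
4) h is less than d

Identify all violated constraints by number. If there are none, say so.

1) abs(2 - 8) = 6, not 5  false
2) min(8, 2, 2) = 2, not 4  false
3) j = 2 is in {3, 2, 6}  true
4) h = 2, d = 8; 2 < 8  true

No — constraints 1 and 2 are not satisfied.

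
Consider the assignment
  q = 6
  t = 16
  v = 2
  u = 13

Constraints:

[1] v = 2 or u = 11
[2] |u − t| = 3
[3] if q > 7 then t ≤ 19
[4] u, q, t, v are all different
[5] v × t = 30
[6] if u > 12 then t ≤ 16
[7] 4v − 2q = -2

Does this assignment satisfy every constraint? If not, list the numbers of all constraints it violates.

Constraints 5 and 7 do not hold.

[1] v = 2 = 2 (first disjunct) — holds.
[2] |13 − 16| = 3 — holds.
[3] q = 6, not > 7; antecedent false, conditional vacuously true — holds.
[4] values 13, 6, 16, 2 are pairwise distinct — holds.
[5] v × t = 2 × 16 = 32, not 30 — fails.
[6] u = 13 > 12, so we need t ≤ 16; t = 16 ≤ 16 — holds.
[7] 4v − 2q = 4(2) − 2(6) = -4, not -2 — fails.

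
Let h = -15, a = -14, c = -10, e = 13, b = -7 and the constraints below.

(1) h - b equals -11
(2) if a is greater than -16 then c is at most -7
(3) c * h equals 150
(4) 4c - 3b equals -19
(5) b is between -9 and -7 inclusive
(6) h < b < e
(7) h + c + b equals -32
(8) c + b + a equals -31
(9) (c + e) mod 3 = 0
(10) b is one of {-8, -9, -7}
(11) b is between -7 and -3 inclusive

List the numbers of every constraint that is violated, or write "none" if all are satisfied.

(1) h - b = -15 - (-7) = -8, not -11 — fails.
(2) a = -14 > -16, so we need c ≤ -7; c = -10 ≤ -7 — holds.
(3) c * h = -10 * (-15) = 150 — holds.
(4) 4c - 3b = 4(-10) - 3(-7) = -19 — holds.
(5) b = -7 lies in [-9, -7] — holds.
(6) values -15 < -7 < 13 — holds.
(7) h + c + b = -15 + (-10) + (-7) = -32 — holds.
(8) c + b + a = -10 + (-7) + (-14) = -31 — holds.
(9) c + e = 3; 3 mod 3 = 0 — holds.
(10) b = -7 is in {-8, -9, -7} — holds.
(11) b = -7 lies in [-7, -3] — holds.

Constraint 1 does not hold.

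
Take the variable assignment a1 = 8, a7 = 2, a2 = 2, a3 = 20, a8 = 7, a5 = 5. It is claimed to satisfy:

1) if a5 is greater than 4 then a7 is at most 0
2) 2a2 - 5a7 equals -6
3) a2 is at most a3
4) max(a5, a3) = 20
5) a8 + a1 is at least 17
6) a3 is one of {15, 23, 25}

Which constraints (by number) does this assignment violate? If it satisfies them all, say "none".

Constraints 1, 5, and 6 are violated.

1) a5 = 5 > 4, so we need a7 ≤ 0; but a7 = 2 > 0 — violated.
2) 2a2 - 5a7 = 2(2) - 5(2) = -6 — satisfied.
3) a2 = 2, a3 = 20; 2 ≤ 20 — satisfied.
4) max(5, 20) = 20 — satisfied.
5) a8 + a1 = 7 + 8 = 15; 15 < 17, bound 17 not met — violated.
6) a3 = 20 is not in {15, 23, 25} — violated.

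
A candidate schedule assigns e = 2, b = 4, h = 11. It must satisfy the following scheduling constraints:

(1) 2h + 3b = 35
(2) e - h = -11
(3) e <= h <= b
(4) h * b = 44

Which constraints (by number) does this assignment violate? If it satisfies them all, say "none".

(1) 2h + 3b = 2(11) + 3(4) = 34, not 35 — does not hold.
(2) e - h = 2 - 11 = -9, not -11 — does not hold.
(3) values 2, 11, 4; h = 11 is not <= b = 4 — does not hold.
(4) h * b = 11 * 4 = 44 — holds.

Constraints 1, 2, and 3 are violated.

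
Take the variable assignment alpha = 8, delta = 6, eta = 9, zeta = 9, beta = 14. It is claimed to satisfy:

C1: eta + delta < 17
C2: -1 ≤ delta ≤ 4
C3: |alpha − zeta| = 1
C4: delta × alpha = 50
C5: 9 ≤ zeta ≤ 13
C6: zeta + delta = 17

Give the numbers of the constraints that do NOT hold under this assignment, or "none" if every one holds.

Constraints 2, 4, and 6 are violated.

C1: eta + delta = 9 + 6 = 15; 15 < 17 — satisfied.
C2: delta = 6 is outside [-1, 4] — violated.
C3: |8 − 9| = 1 — satisfied.
C4: delta × alpha = 6 × 8 = 48, not 50 — violated.
C5: zeta = 9 lies in [9, 13] — satisfied.
C6: zeta + delta = 9 + 6 = 15, not 17 — violated.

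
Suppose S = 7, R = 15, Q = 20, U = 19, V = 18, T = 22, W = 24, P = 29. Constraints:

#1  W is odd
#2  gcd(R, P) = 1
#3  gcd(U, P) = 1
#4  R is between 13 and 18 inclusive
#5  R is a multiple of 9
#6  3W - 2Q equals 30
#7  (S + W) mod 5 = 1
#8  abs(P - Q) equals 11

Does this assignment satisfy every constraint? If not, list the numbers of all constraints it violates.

#1 W = 24 is even — fails.
#2 gcd(15, 29) = 1 — holds.
#3 gcd(19, 29) = 1 — holds.
#4 R = 15 lies in [13, 18] — holds.
#5 15 = 9*1 + 6, so 9 does not divide 15 — fails.
#6 3W - 2Q = 3(24) - 2(20) = 32, not 30 — fails.
#7 S + W = 31; 31 mod 5 = 1 — holds.
#8 abs(29 - 20) = 9, not 11 — fails.

Constraints 1, 5, 6, 8 are violated.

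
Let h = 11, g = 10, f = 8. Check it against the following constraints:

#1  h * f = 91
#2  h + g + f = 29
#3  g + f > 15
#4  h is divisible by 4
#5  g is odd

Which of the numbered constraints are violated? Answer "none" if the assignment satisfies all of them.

Violated: 1, 4, 5.

#1 h * f = 11 * 8 = 88, not 91 — fails.
#2 h + g + f = 11 + 10 + 8 = 29 — holds.
#3 g + f = 10 + 8 = 18; 18 > 15 — holds.
#4 11 = 4*2 + 3, so 4 does not divide 11 — fails.
#5 g = 10 is even — fails.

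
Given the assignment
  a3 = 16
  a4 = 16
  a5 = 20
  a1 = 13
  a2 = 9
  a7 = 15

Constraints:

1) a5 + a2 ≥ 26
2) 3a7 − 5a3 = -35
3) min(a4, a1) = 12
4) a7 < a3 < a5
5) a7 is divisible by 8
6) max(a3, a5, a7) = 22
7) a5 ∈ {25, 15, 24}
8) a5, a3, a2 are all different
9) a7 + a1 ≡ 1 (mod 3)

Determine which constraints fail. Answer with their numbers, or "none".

1) a5 + a2 = 20 + 9 = 29; 29 ≥ 26 — OK.
2) 3a7 − 5a3 = 3(15) − 5(16) = -35 — OK.
3) min(16, 13) = 13, not 12 — violated.
4) values 15 < 16 < 20 — OK.
5) 15 = 8×1 + 7, so 8 does not divide 15 — violated.
6) max(16, 20, 15) = 20, not 22 — violated.
7) a5 = 20 is not in {25, 15, 24} — violated.
8) values 20, 16, 9 are pairwise distinct — OK.
9) a7 + a1 = 28; 28 mod 3 = 1 — OK.

Constraints 3, 5, 6, and 7 are violated.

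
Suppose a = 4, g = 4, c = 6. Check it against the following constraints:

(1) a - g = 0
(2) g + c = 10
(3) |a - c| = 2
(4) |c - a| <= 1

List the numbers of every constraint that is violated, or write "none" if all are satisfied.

No — constraint 4 is not satisfied.

(1) a - g = 4 - 4 = 0 — OK.
(2) g + c = 4 + 6 = 10 — OK.
(3) |4 - 6| = 2 — OK.
(4) |6 - 4| = 2; 2 > 1, exceeds bound 1 — violated.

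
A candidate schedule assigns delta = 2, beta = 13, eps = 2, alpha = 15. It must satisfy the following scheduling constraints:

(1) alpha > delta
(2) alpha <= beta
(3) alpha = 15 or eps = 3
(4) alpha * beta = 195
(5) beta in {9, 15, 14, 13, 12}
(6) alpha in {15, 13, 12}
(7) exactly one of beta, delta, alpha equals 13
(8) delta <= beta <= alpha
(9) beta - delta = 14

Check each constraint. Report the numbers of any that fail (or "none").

(1) alpha = 15, delta = 2; 15 > 2  true
(2) alpha = 15, beta = 13; 15 > 13 (want ≤)  false
(3) alpha = 15 = 15 (first disjunct)  true
(4) alpha * beta = 15 * 13 = 195  true
(5) beta = 13 is in {9, 15, 14, 13, 12}  true
(6) alpha = 15 is in {15, 13, 12}  true
(7) beta=13, delta=2, alpha=15; 1 of them equals 13  true
(8) values 2 <= 13 <= 15  true
(9) beta - delta = 13 - 2 = 11, not 14  false

Violated: 2 and 9.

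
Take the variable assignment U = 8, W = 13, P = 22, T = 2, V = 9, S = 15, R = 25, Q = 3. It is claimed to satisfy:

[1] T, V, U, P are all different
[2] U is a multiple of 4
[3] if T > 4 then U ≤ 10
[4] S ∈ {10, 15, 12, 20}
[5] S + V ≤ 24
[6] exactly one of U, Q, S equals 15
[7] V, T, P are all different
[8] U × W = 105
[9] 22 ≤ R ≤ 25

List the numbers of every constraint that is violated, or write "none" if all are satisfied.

[1] values 2, 9, 8, 22 are pairwise distinct — holds.
[2] 8 / 4 = 2, so 4 divides 8 — holds.
[3] T = 2, not > 4; antecedent false, conditional vacuously true — holds.
[4] S = 15 is in {10, 15, 12, 20} — holds.
[5] S + V = 15 + 9 = 24; 24 ≤ 24 — holds.
[6] U=8, Q=3, S=15; 1 of them equals 15 — holds.
[7] values 9, 2, 22 are pairwise distinct — holds.
[8] U × W = 8 × 13 = 104, not 105 — does not hold.
[9] R = 25 lies in [22, 25] — holds.

Constraint 8 is violated.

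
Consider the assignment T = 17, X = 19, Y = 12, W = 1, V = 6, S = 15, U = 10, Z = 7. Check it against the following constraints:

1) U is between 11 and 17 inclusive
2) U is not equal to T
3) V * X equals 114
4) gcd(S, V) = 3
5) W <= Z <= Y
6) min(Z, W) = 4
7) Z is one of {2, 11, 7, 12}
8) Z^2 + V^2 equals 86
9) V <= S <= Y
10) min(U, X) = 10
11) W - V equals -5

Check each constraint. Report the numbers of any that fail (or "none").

1) U = 10 is outside [11, 17]  no
2) U = 10, T = 17; distinct  yes
3) V * X = 6 * 19 = 114  yes
4) gcd(15, 6) = 3  yes
5) values 1 <= 7 <= 12  yes
6) min(7, 1) = 1, not 4  no
7) Z = 7 is in {2, 11, 7, 12}  yes
8) Z^2 + V^2 = 7^2 + 6^2 = 49 + 36 = 85, not 86  no
9) values 6, 15, 12; S = 15 is not <= Y = 12  no
10) min(10, 19) = 10  yes
11) W - V = 1 - 6 = -5  yes

Constraints 1, 6, 8, and 9 do not hold.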